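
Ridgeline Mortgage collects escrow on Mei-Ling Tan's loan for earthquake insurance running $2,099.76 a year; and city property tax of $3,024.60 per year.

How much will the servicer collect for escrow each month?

Earthquake insurance = $2,099.76 annually
City property tax = $3,024.60 annually
Yearly total = $2,099.76 + $3,024.60 = $5,124.36
Per month = $5,124.36 / 12 = $427.03

$427.03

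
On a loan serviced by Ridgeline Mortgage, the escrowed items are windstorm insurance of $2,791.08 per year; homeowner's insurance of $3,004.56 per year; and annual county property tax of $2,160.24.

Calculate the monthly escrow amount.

$662.99

Windstorm insurance = $2,791.08 annually
Homeowner's insurance = $3,004.56 annually
County property tax = $2,160.24 annually
Combined annual = $2,791.08 + $3,004.56 + $2,160.24 = $7,955.88
Per month = $7,955.88 / 12 = $662.99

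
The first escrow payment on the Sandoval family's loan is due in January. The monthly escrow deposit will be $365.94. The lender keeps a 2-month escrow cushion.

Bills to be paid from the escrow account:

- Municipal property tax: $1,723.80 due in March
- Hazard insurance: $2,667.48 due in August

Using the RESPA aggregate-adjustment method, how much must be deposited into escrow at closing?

$2,195.64

Cushion = 2 × $365.94 = $731.88
Trial balance (start $0, +$365.94 each month, − disbursements):
  Jan: +$365.94 → $365.94
  Feb: +$365.94 → $731.88
  Mar: +$365.94 − $1,723.80 → -$625.98
  Apr: +$365.94 → -$260.04
  May: +$365.94 → $105.90
  Jun: +$365.94 → $471.84
  Jul: +$365.94 → $837.78
  Aug: +$365.94 − $2,667.48 → -$1,463.76
  Sep: +$365.94 → -$1,097.82
  Oct: +$365.94 → -$731.88
  Nov: +$365.94 → -$365.94
  Dec: +$365.94 → $0.00
Lowest trial balance = -$1,463.76 (Aug)
Initial deposit = cushion − low point = $731.88 − (-$1,463.76) = $2,195.64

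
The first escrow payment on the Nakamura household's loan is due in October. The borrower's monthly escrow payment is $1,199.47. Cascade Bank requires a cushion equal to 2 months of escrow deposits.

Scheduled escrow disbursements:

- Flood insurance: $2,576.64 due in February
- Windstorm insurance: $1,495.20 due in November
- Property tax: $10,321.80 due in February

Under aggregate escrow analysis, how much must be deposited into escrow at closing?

Cushion = 2 × $1,199.47 = $2,398.94
Trial balance (start $0, +$1,199.47 each month, − disbursements):
  Oct: +$1,199.47 → $1,199.47
  Nov: +$1,199.47 − $1,495.20 → $903.74
  Dec: +$1,199.47 → $2,103.21
  Jan: +$1,199.47 → $3,302.68
  Feb: +$1,199.47 − $12,898.44 → -$8,396.29
  Mar: +$1,199.47 → -$7,196.82
  Apr: +$1,199.47 → -$5,997.35
  May: +$1,199.47 → -$4,797.88
  Jun: +$1,199.47 → -$3,598.41
  Jul: +$1,199.47 → -$2,398.94
  Aug: +$1,199.47 → -$1,199.47
  Sep: +$1,199.47 → $0.00
Lowest trial balance = -$8,396.29 (Feb)
Initial deposit = cushion − low point = $2,398.94 − (-$8,396.29) = $10,795.23

$10,795.23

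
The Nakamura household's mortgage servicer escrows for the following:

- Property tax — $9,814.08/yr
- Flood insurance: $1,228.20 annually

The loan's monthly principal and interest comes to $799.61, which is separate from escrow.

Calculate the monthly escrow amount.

$920.19

Property tax = $9,814.08 per year
Flood insurance = $1,228.20 per year
Total annual escrow = $11,042.28
Base monthly escrow = $11,042.28 ÷ 12 = $920.19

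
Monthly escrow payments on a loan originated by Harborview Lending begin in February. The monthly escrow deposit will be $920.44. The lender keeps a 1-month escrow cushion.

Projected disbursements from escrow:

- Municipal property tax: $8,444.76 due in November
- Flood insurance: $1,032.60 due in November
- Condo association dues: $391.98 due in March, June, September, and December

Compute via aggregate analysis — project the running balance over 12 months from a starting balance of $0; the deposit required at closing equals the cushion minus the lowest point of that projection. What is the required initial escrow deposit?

$2,369.34

Cushion = 1 × $920.44 = $920.44
Trial balance (start $0, +$920.44 each month, − disbursements):
  Feb: +$920.44 → $920.44
  Mar: +$920.44 − $391.98 → $1,448.90
  Apr: +$920.44 → $2,369.34
  May: +$920.44 → $3,289.78
  Jun: +$920.44 − $391.98 → $3,818.24
  Jul: +$920.44 → $4,738.68
  Aug: +$920.44 → $5,659.12
  Sep: +$920.44 − $391.98 → $6,187.58
  Oct: +$920.44 → $7,108.02
  Nov: +$920.44 − $9,477.36 → -$1,448.90
  Dec: +$920.44 − $391.98 → -$920.44
  Jan: +$920.44 → $0.00
Lowest trial balance = -$1,448.90 (Nov)
Initial deposit = cushion − low point = $920.44 − (-$1,448.90) = $2,369.34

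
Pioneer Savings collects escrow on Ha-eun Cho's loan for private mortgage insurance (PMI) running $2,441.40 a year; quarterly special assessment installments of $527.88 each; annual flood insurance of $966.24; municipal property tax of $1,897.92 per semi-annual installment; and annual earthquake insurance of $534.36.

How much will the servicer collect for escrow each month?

Private mortgage insurance (PMI) = $2,441.40
Special assessment = $527.88 × 4 = $2,111.52
Flood insurance = $966.24
Municipal property tax = $1,897.92 × 2 = $3,795.84
Earthquake insurance = $534.36
Total annual escrow = $2,441.40 + $2,111.52 + $966.24 + $3,795.84 + $534.36 = $9,849.36
Monthly escrow = $9,849.36 ÷ 12 = $820.78

$820.78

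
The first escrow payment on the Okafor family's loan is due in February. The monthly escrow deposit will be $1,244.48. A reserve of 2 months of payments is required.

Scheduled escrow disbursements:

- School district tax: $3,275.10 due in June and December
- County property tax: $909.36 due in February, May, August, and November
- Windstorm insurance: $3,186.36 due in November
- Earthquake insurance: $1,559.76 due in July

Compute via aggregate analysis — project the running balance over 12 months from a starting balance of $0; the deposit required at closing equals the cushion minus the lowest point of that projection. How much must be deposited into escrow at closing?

Cushion = 2 × $1,244.48 = $2,488.96
Trial balance (start $0, +$1,244.48 each month, − disbursements):
  Feb: +$1,244.48 − $909.36 → $335.12
  Mar: +$1,244.48 → $1,579.60
  Apr: +$1,244.48 → $2,824.08
  May: +$1,244.48 − $909.36 → $3,159.20
  Jun: +$1,244.48 − $3,275.10 → $1,128.58
  Jul: +$1,244.48 − $1,559.76 → $813.30
  Aug: +$1,244.48 − $909.36 → $1,148.42
  Sep: +$1,244.48 → $2,392.90
  Oct: +$1,244.48 → $3,637.38
  Nov: +$1,244.48 − $4,095.72 → $786.14
  Dec: +$1,244.48 − $3,275.10 → -$1,244.48
  Jan: +$1,244.48 → $0.00
Lowest trial balance = -$1,244.48 (Dec)
Initial deposit = cushion − low point = $2,488.96 − (-$1,244.48) = $3,733.44

$3,733.44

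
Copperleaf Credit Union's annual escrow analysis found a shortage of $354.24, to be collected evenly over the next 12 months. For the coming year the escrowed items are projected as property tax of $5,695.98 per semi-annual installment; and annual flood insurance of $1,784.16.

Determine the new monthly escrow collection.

Property tax: $5,695.98 × 2 = $11,391.96
Flood insurance: $1,784.16
Annual escrow total = $13,176.12
Base monthly escrow = $13,176.12 / 12 = $1,098.01
Shortage spread = $354.24 ÷ 12 = $29.52/mo
Adjusted monthly = $1,098.01 + $29.52 = $1,127.53

$1,127.53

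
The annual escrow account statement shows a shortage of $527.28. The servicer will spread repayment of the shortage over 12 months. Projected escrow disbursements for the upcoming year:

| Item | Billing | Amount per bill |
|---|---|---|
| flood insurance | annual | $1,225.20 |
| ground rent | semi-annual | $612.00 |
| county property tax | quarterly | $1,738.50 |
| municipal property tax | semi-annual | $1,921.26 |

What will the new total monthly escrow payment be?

Flood insurance = $1,225.20 annually
Ground rent = $612.00 × 2 = $1,224.00 annually
County property tax = $1,738.50 × 4 = $6,954.00 annually
Municipal property tax = $1,921.26 × 2 = $3,842.52 annually
Total per year = $13,245.72
Per month = $13,245.72 ÷ 12 = $1,103.81
Shortage per month = $527.28 ÷ 12 = $43.94
New monthly escrow = $1,103.81 + $43.94 = $1,147.75

$1,147.75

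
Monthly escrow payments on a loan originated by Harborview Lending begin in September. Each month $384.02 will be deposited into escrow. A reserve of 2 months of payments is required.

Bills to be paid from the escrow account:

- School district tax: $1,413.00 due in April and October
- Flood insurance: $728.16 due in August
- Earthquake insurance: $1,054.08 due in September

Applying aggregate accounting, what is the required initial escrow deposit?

$2,467.08

Cushion = 2 × $384.02 = $768.04
Trial balance (start $0, +$384.02 each month, − disbursements):
  Sep: +$384.02 − $1,054.08 → -$670.06
  Oct: +$384.02 − $1,413.00 → -$1,699.04
  Nov: +$384.02 → -$1,315.02
  Dec: +$384.02 → -$931.00
  Jan: +$384.02 → -$546.98
  Feb: +$384.02 → -$162.96
  Mar: +$384.02 → $221.06
  Apr: +$384.02 − $1,413.00 → -$807.92
  May: +$384.02 → -$423.90
  Jun: +$384.02 → -$39.88
  Jul: +$384.02 → $344.14
  Aug: +$384.02 − $728.16 → $0.00
Lowest trial balance = -$1,699.04 (Oct)
Initial deposit = cushion − low point = $768.04 − (-$1,699.04) = $2,467.08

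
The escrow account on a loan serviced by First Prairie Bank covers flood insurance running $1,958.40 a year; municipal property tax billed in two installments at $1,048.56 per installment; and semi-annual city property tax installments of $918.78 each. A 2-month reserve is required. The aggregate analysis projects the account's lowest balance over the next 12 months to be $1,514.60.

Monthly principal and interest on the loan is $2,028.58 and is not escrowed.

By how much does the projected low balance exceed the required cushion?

Flood insurance: $1,958.40 annually
Municipal property tax: $1,048.56 × 2 = $2,097.12 annually
City property tax: $918.78 × 2 = $1,837.56 annually
Total annual escrow = $1,958.40 + $2,097.12 + $1,837.56 = $5,893.08
Per month = $5,893.08 / 12 = $491.09
Required reserve = 2 × $491.09 = $982.18
Surplus = $1,514.60 − $982.18 = $532.42

$532.42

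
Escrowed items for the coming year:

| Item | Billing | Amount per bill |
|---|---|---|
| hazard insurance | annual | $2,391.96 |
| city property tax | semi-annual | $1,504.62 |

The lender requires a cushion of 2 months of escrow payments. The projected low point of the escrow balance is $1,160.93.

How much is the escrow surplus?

Hazard insurance = $2,391.96/yr
City property tax = $1,504.62 × 2 = $3,009.24/yr
Annual escrow total = $2,391.96 + $3,009.24 = $5,401.20
Monthly = $5,401.20 ÷ 12 = $450.10
Cushion = 2 × $450.10 = $900.20
Surplus = $1,160.93 − $900.20 = $260.73

$260.73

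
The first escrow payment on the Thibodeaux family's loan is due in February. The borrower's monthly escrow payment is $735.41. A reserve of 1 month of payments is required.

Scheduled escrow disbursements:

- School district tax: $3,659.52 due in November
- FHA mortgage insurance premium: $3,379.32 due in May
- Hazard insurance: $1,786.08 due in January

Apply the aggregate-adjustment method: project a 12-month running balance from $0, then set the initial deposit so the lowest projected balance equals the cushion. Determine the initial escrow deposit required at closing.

$1,173.09

Cushion = 1 × $735.41 = $735.41
Trial balance (start $0, +$735.41 each month, − disbursements):
  Feb: +$735.41 → $735.41
  Mar: +$735.41 → $1,470.82
  Apr: +$735.41 → $2,206.23
  May: +$735.41 − $3,379.32 → -$437.68
  Jun: +$735.41 → $297.73
  Jul: +$735.41 → $1,033.14
  Aug: +$735.41 → $1,768.55
  Sep: +$735.41 → $2,503.96
  Oct: +$735.41 → $3,239.37
  Nov: +$735.41 − $3,659.52 → $315.26
  Dec: +$735.41 → $1,050.67
  Jan: +$735.41 − $1,786.08 → $0.00
Lowest trial balance = -$437.68 (May)
Initial deposit = cushion − low point = $735.41 − (-$437.68) = $1,173.09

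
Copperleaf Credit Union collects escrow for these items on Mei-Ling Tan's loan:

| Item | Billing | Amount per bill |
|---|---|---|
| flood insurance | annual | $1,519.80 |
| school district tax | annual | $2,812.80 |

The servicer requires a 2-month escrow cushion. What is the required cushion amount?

Flood insurance = $1,519.80 annually
School district tax = $2,812.80 annually
Total annual escrow = $4,332.60
Monthly escrow = $4,332.60 / 12 = $361.05
Reserve = 2 × $361.05 = $722.10

$722.10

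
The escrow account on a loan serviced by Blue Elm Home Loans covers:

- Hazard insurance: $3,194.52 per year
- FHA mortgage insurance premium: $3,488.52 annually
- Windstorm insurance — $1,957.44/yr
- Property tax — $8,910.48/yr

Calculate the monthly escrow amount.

$1,462.58

Hazard insurance — $3,194.52/yr
FHA mortgage insurance premium — $3,488.52/yr
Windstorm insurance — $1,957.44/yr
Property tax — $8,910.48/yr
Combined annual = $17,550.96
Monthly = $17,550.96 / 12 = $1,462.58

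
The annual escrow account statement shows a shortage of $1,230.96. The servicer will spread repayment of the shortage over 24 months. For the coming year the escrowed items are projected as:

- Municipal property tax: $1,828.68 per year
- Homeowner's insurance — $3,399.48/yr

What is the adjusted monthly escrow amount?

$486.97

Municipal property tax: $1,828.68
Homeowner's insurance: $3,399.48
Total annual escrow = $5,228.16
Per month = $5,228.16 / 12 = $435.68
Shortage per month = $1,230.96 / 24 = $51.29
Adjusted monthly = $435.68 + $51.29 = $486.97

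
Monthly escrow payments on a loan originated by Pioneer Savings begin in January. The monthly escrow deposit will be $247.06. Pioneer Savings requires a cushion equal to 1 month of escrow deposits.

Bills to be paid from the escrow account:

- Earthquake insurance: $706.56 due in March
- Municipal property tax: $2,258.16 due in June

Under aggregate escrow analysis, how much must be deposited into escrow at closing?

Cushion = 1 × $247.06 = $247.06
Trial balance (start $0, +$247.06 each month, − disbursements):
  Jan: +$247.06 → $247.06
  Feb: +$247.06 → $494.12
  Mar: +$247.06 − $706.56 → $34.62
  Apr: +$247.06 → $281.68
  May: +$247.06 → $528.74
  Jun: +$247.06 − $2,258.16 → -$1,482.36
  Jul: +$247.06 → -$1,235.30
  Aug: +$247.06 → -$988.24
  Sep: +$247.06 → -$741.18
  Oct: +$247.06 → -$494.12
  Nov: +$247.06 → -$247.06
  Dec: +$247.06 → $0.00
Lowest trial balance = -$1,482.36 (Jun)
Initial deposit = cushion − low point = $247.06 − (-$1,482.36) = $1,729.42

$1,729.42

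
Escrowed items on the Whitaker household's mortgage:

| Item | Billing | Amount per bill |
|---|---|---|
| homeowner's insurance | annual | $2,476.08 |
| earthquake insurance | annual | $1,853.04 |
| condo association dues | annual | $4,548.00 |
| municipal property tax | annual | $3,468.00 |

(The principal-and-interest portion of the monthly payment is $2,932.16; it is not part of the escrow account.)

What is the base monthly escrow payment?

Homeowner's insurance: $2,476.08 per year
Earthquake insurance: $1,853.04 per year
Condo association dues: $4,548.00 per year
Municipal property tax: $3,468.00 per year
Yearly total = $2,476.08 + $1,853.04 + $4,548.00 + $3,468.00 = $12,345.12
Per month = $12,345.12 / 12 = $1,028.76

$1,028.76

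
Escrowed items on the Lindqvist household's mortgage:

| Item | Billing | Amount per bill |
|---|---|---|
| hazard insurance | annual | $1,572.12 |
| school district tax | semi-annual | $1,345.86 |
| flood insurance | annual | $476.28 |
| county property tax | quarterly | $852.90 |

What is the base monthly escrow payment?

Hazard insurance — $1,572.12/yr
School district tax — $1,345.86 × 2 = $2,691.72/yr
Flood insurance — $476.28/yr
County property tax — $852.90 × 4 = $3,411.60/yr
Total per year = $1,572.12 + $2,691.72 + $476.28 + $3,411.60 = $8,151.72
Monthly escrow = $8,151.72 ÷ 12 = $679.31

$679.31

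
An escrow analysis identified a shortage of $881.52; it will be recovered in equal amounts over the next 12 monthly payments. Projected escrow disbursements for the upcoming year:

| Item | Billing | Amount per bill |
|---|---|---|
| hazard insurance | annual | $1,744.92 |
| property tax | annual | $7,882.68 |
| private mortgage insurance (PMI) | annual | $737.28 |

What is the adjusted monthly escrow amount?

$937.20

Hazard insurance — $1,744.92 per year
Property tax — $7,882.68 per year
Private mortgage insurance (PMI) — $737.28 per year
Yearly total = $10,364.88
Monthly = $10,364.88 / 12 = $863.74
Shortage per month = $881.52 ÷ 12 = $73.46
New monthly escrow = $863.74 + $73.46 = $937.20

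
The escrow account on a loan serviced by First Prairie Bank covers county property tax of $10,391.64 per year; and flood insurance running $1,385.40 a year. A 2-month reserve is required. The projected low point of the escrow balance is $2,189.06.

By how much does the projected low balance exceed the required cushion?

County property tax — $10,391.64 annually
Flood insurance — $1,385.40 annually
Total per year = $11,777.04
Monthly escrow = $11,777.04 / 12 = $981.42
Required reserve = 2 × $981.42 = $1,962.84
Surplus = $2,189.06 − $1,962.84 = $226.22

$226.22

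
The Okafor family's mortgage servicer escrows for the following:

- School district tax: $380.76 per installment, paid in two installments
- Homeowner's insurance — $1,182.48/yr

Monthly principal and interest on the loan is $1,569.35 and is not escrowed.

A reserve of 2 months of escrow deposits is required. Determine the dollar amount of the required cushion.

School district tax = $380.76 × 2 = $761.52
Homeowner's insurance = $1,182.48
Yearly total = $1,944.00
Base monthly escrow = $1,944.00 ÷ 12 = $162.00
Reserve = 2 × $162.00 = $324.00

$324.00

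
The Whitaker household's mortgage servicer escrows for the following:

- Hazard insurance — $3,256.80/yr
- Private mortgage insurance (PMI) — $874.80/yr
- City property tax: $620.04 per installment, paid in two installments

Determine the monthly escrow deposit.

Hazard insurance: $3,256.80
Private mortgage insurance (PMI): $874.80
City property tax: $620.04 × 2 = $1,240.08
Total annual escrow = $5,371.68
Per month = $5,371.68 / 12 = $447.64

$447.64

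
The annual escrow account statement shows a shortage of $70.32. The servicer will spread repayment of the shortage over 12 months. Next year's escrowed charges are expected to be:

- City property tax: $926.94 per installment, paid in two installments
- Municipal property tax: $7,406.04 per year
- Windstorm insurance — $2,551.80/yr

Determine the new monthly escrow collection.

City property tax = $926.94 × 2 = $1,853.88/yr
Municipal property tax = $7,406.04/yr
Windstorm insurance = $2,551.80/yr
Combined annual = $1,853.88 + $7,406.04 + $2,551.80 = $11,811.72
Monthly = $11,811.72 ÷ 12 = $984.31
Monthly shortage recovery: $70.32 / 12 = $5.86
New monthly escrow = $984.31 + $5.86 = $990.17

$990.17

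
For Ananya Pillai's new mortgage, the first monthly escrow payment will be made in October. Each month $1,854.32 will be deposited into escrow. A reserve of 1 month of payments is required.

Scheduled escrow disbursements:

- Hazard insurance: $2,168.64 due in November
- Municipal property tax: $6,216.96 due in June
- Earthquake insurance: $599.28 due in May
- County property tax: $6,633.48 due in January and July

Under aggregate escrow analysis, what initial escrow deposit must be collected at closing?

Cushion = 1 × $1,854.32 = $1,854.32
Trial balance (start $0, +$1,854.32 each month, − disbursements):
  Oct: +$1,854.32 → $1,854.32
  Nov: +$1,854.32 − $2,168.64 → $1,540.00
  Dec: +$1,854.32 → $3,394.32
  Jan: +$1,854.32 − $6,633.48 → -$1,384.84
  Feb: +$1,854.32 → $469.48
  Mar: +$1,854.32 → $2,323.80
  Apr: +$1,854.32 → $4,178.12
  May: +$1,854.32 − $599.28 → $5,433.16
  Jun: +$1,854.32 − $6,216.96 → $1,070.52
  Jul: +$1,854.32 − $6,633.48 → -$3,708.64
  Aug: +$1,854.32 → -$1,854.32
  Sep: +$1,854.32 → $0.00
Lowest trial balance = -$3,708.64 (Jul)
Initial deposit = cushion − low point = $1,854.32 − (-$3,708.64) = $5,562.96

$5,562.96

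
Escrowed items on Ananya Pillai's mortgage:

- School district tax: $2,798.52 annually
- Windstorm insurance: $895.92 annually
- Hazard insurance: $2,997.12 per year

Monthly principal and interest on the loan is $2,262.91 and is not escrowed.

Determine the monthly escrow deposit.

School district tax = $2,798.52 per year
Windstorm insurance = $895.92 per year
Hazard insurance = $2,997.12 per year
Total annual escrow = $2,798.52 + $895.92 + $2,997.12 = $6,691.56
Monthly escrow = $6,691.56 ÷ 12 = $557.63

$557.63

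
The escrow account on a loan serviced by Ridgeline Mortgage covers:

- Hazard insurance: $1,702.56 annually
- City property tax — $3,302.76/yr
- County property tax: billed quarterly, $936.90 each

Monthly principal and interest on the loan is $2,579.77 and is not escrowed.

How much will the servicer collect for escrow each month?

Hazard insurance = $1,702.56/yr
City property tax = $3,302.76/yr
County property tax = $936.90 × 4 = $3,747.60/yr
Annual escrow total = $1,702.56 + $3,302.76 + $3,747.60 = $8,752.92
Per month = $8,752.92 ÷ 12 = $729.41

$729.41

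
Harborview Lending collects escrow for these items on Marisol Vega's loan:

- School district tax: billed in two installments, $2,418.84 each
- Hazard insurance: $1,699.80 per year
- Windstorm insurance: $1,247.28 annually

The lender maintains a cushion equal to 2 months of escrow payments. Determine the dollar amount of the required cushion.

$1,297.46

School district tax — $2,418.84 × 2 = $4,837.68
Hazard insurance — $1,699.80
Windstorm insurance — $1,247.28
Annual escrow total = $4,837.68 + $1,699.80 + $1,247.28 = $7,784.76
Monthly = $7,784.76 ÷ 12 = $648.73
Required cushion = 2 × $648.73 = $1,297.46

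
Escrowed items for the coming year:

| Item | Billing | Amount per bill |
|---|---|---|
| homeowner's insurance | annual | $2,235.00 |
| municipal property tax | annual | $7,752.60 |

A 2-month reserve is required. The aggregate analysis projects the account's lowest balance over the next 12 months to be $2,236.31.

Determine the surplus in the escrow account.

Homeowner's insurance — $2,235.00/yr
Municipal property tax — $7,752.60/yr
Annual escrow total = $2,235.00 + $7,752.60 = $9,987.60
Base monthly escrow = $9,987.60 / 12 = $832.30
Cushion = 2 × $832.30 = $1,664.60
Surplus = $2,236.31 − $1,664.60 = $571.71

$571.71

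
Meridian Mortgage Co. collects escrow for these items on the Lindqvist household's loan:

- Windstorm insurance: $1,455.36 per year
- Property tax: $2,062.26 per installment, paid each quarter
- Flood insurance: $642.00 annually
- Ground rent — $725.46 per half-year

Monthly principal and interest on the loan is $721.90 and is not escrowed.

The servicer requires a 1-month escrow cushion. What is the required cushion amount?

Windstorm insurance — $1,455.36 per year
Property tax — $2,062.26 × 4 = $8,249.04 per year
Flood insurance — $642.00 per year
Ground rent — $725.46 × 2 = $1,450.92 per year
Annual escrow total = $1,455.36 + $8,249.04 + $642.00 + $1,450.92 = $11,797.32
Per month = $11,797.32 / 12 = $983.11
Cushion = 1 × $983.11 = $983.11

$983.11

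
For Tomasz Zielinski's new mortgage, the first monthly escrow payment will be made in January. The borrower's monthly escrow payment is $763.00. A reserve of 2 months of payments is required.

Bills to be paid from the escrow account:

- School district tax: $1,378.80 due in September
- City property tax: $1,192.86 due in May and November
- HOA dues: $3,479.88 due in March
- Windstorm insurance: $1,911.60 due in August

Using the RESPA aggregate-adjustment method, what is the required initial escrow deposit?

$2,716.88

Cushion = 2 × $763.00 = $1,526.00
Trial balance (start $0, +$763.00 each month, − disbursements):
  Jan: +$763.00 → $763.00
  Feb: +$763.00 → $1,526.00
  Mar: +$763.00 − $3,479.88 → -$1,190.88
  Apr: +$763.00 → -$427.88
  May: +$763.00 − $1,192.86 → -$857.74
  Jun: +$763.00 → -$94.74
  Jul: +$763.00 → $668.26
  Aug: +$763.00 − $1,911.60 → -$480.34
  Sep: +$763.00 − $1,378.80 → -$1,096.14
  Oct: +$763.00 → -$333.14
  Nov: +$763.00 − $1,192.86 → -$763.00
  Dec: +$763.00 → $0.00
Lowest trial balance = -$1,190.88 (Mar)
Initial deposit = cushion − low point = $1,526.00 − (-$1,190.88) = $2,716.88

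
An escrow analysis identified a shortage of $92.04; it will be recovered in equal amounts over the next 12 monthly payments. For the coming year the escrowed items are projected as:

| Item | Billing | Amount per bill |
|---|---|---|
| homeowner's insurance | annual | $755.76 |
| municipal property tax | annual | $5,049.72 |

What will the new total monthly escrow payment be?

$491.46

Homeowner's insurance = $755.76/yr
Municipal property tax = $5,049.72/yr
Combined annual = $755.76 + $5,049.72 = $5,805.48
Monthly escrow = $5,805.48 / 12 = $483.79
Shortage spread = $92.04 / 12 = $7.67/mo
New monthly escrow = $483.79 + $7.67 = $491.46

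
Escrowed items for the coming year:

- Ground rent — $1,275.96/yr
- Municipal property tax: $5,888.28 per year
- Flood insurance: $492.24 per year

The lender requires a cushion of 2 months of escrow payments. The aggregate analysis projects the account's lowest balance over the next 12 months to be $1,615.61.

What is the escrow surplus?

Ground rent = $1,275.96 annually
Municipal property tax = $5,888.28 annually
Flood insurance = $492.24 annually
Total annual escrow = $1,275.96 + $5,888.28 + $492.24 = $7,656.48
Per month = $7,656.48 ÷ 12 = $638.04
Required reserve = 2 × $638.04 = $1,276.08
Surplus = $1,615.61 − $1,276.08 = $339.53

$339.53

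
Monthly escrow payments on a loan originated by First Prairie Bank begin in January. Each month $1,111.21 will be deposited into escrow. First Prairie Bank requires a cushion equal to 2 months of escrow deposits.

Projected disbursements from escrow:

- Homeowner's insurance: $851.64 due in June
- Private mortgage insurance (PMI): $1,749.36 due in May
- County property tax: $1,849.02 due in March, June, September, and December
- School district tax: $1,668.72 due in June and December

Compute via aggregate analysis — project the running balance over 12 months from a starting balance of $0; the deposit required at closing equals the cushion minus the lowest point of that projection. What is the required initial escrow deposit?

$3,522.92

Cushion = 2 × $1,111.21 = $2,222.42
Trial balance (start $0, +$1,111.21 each month, − disbursements):
  Jan: +$1,111.21 → $1,111.21
  Feb: +$1,111.21 → $2,222.42
  Mar: +$1,111.21 − $1,849.02 → $1,484.61
  Apr: +$1,111.21 → $2,595.82
  May: +$1,111.21 − $1,749.36 → $1,957.67
  Jun: +$1,111.21 − $4,369.38 → -$1,300.50
  Jul: +$1,111.21 → -$189.29
  Aug: +$1,111.21 → $921.92
  Sep: +$1,111.21 − $1,849.02 → $184.11
  Oct: +$1,111.21 → $1,295.32
  Nov: +$1,111.21 → $2,406.53
  Dec: +$1,111.21 − $3,517.74 → $0.00
Lowest trial balance = -$1,300.50 (Jun)
Initial deposit = cushion − low point = $2,222.42 − (-$1,300.50) = $3,522.92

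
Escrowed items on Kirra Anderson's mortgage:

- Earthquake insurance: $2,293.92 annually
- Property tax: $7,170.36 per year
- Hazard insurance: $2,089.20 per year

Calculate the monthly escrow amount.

$962.79

Earthquake insurance — $2,293.92 annually
Property tax — $7,170.36 annually
Hazard insurance — $2,089.20 annually
Total per year = $2,293.92 + $7,170.36 + $2,089.20 = $11,553.48
Monthly = $11,553.48 ÷ 12 = $962.79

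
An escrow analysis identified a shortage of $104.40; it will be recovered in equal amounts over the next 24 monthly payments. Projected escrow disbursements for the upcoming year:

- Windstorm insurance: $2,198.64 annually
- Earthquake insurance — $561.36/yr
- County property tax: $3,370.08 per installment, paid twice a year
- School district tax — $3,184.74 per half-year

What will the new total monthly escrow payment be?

$1,326.82

Windstorm insurance — $2,198.64 per year
Earthquake insurance — $561.36 per year
County property tax — $3,370.08 × 2 = $6,740.16 per year
School district tax — $3,184.74 × 2 = $6,369.48 per year
Total per year = $2,198.64 + $561.36 + $6,740.16 + $6,369.48 = $15,869.64
Base monthly escrow = $15,869.64 ÷ 12 = $1,322.47
Monthly shortage recovery: $104.40 ÷ 24 = $4.35
Adjusted monthly = $1,322.47 + $4.35 = $1,326.82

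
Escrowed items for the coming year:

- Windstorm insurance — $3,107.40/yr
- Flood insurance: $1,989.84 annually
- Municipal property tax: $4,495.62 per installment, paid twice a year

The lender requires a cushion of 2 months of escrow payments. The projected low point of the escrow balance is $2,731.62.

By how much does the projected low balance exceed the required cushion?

Windstorm insurance = $3,107.40/yr
Flood insurance = $1,989.84/yr
Municipal property tax = $4,495.62 × 2 = $8,991.24/yr
Annual escrow total = $14,088.48
Base monthly escrow = $14,088.48 / 12 = $1,174.04
Cushion = 2 × $1,174.04 = $2,348.08
Excess over cushion: $2,731.62 − $2,348.08 = $383.54

$383.54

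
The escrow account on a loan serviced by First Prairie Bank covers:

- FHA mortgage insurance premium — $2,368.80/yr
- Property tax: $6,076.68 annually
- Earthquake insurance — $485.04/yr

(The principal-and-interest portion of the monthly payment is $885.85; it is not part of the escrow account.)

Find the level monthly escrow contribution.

$744.21

FHA mortgage insurance premium: $2,368.80 annually
Property tax: $6,076.68 annually
Earthquake insurance: $485.04 annually
Yearly total = $2,368.80 + $6,076.68 + $485.04 = $8,930.52
Monthly = $8,930.52 ÷ 12 = $744.21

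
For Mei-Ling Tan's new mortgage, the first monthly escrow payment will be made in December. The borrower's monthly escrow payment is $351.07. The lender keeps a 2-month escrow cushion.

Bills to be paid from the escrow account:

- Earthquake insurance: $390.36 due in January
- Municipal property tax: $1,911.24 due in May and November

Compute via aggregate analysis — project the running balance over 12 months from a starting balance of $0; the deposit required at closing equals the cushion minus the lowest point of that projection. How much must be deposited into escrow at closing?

$897.32

Cushion = 2 × $351.07 = $702.14
Trial balance (start $0, +$351.07 each month, − disbursements):
  Dec: +$351.07 → $351.07
  Jan: +$351.07 − $390.36 → $311.78
  Feb: +$351.07 → $662.85
  Mar: +$351.07 → $1,013.92
  Apr: +$351.07 → $1,364.99
  May: +$351.07 − $1,911.24 → -$195.18
  Jun: +$351.07 → $155.89
  Jul: +$351.07 → $506.96
  Aug: +$351.07 → $858.03
  Sep: +$351.07 → $1,209.10
  Oct: +$351.07 → $1,560.17
  Nov: +$351.07 − $1,911.24 → $0.00
Lowest trial balance = -$195.18 (May)
Initial deposit = cushion − low point = $702.14 − (-$195.18) = $897.32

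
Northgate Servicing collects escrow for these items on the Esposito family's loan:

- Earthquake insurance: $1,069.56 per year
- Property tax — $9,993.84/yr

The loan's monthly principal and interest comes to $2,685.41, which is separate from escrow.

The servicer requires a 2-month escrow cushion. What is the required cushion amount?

Earthquake insurance — $1,069.56 annually
Property tax — $9,993.84 annually
Total annual escrow = $1,069.56 + $9,993.84 = $11,063.40
Monthly = $11,063.40 ÷ 12 = $921.95
Cushion = 2 × $921.95 = $1,843.90

$1,843.90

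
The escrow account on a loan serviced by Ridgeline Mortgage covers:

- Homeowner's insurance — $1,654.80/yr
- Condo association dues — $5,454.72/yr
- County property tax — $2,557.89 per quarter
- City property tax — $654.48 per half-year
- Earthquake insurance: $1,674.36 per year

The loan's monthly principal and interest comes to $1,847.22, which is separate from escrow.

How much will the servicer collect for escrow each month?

$1,693.70

Homeowner's insurance: $1,654.80
Condo association dues: $5,454.72
County property tax: $2,557.89 × 4 = $10,231.56
City property tax: $654.48 × 2 = $1,308.96
Earthquake insurance: $1,674.36
Yearly total = $1,654.80 + $5,454.72 + $10,231.56 + $1,308.96 + $1,674.36 = $20,324.40
Base monthly escrow = $20,324.40 ÷ 12 = $1,693.70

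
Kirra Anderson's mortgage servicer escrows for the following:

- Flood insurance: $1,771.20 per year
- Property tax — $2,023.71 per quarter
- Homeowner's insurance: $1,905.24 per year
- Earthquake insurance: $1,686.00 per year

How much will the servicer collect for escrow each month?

$1,121.44

Flood insurance — $1,771.20
Property tax — $2,023.71 × 4 = $8,094.84
Homeowner's insurance — $1,905.24
Earthquake insurance — $1,686.00
Total annual escrow = $13,457.28
Monthly = $13,457.28 ÷ 12 = $1,121.44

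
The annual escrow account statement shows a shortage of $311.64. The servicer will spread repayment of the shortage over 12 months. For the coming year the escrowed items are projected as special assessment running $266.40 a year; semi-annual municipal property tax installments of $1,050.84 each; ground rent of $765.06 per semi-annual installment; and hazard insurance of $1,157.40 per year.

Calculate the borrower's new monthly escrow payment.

Special assessment = $266.40 annually
Municipal property tax = $1,050.84 × 2 = $2,101.68 annually
Ground rent = $765.06 × 2 = $1,530.12 annually
Hazard insurance = $1,157.40 annually
Yearly total = $266.40 + $2,101.68 + $1,530.12 + $1,157.40 = $5,055.60
Monthly escrow = $5,055.60 / 12 = $421.30
Shortage spread = $311.64 ÷ 12 = $25.97/mo
New monthly escrow = $421.30 + $25.97 = $447.27

$447.27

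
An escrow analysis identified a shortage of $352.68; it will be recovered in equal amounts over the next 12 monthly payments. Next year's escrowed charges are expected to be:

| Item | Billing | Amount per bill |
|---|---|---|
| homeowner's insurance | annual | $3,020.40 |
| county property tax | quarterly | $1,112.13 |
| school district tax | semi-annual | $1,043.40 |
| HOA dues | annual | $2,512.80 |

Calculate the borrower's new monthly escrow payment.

$1,035.10

Homeowner's insurance — $3,020.40 per year
County property tax — $1,112.13 × 4 = $4,448.52 per year
School district tax — $1,043.40 × 2 = $2,086.80 per year
HOA dues — $2,512.80 per year
Total annual escrow = $3,020.40 + $4,448.52 + $2,086.80 + $2,512.80 = $12,068.52
Monthly escrow = $12,068.52 ÷ 12 = $1,005.71
Shortage spread = $352.68 ÷ 12 = $29.39/mo
Adjusted monthly = $1,005.71 + $29.39 = $1,035.10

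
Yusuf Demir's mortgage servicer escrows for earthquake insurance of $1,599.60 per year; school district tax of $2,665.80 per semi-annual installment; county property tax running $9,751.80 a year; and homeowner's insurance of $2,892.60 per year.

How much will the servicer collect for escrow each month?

$1,631.30

Earthquake insurance: $1,599.60 per year
School district tax: $2,665.80 × 2 = $5,331.60 per year
County property tax: $9,751.80 per year
Homeowner's insurance: $2,892.60 per year
Total annual escrow = $1,599.60 + $5,331.60 + $9,751.80 + $2,892.60 = $19,575.60
Per month = $19,575.60 ÷ 12 = $1,631.30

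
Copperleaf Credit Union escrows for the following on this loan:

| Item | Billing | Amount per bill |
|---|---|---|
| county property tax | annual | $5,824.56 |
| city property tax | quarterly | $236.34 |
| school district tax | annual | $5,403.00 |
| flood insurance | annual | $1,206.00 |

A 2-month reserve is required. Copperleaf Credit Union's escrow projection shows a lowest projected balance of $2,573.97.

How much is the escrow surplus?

County property tax — $5,824.56
City property tax — $236.34 × 4 = $945.36
School district tax — $5,403.00
Flood insurance — $1,206.00
Annual escrow total = $5,824.56 + $945.36 + $5,403.00 + $1,206.00 = $13,378.92
Monthly = $13,378.92 ÷ 12 = $1,114.91
Cushion = 2 × $1,114.91 = $2,229.82
Excess over cushion: $2,573.97 − $2,229.82 = $344.15

$344.15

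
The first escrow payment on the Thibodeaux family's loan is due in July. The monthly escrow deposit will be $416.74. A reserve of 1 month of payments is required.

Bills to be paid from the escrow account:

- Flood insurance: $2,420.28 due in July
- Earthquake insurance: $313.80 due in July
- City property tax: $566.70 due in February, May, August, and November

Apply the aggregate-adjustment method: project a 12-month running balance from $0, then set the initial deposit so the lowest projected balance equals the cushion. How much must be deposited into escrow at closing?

$2,884.04

Cushion = 1 × $416.74 = $416.74
Trial balance (start $0, +$416.74 each month, − disbursements):
  Jul: +$416.74 − $2,734.08 → -$2,317.34
  Aug: +$416.74 − $566.70 → -$2,467.30
  Sep: +$416.74 → -$2,050.56
  Oct: +$416.74 → -$1,633.82
  Nov: +$416.74 − $566.70 → -$1,783.78
  Dec: +$416.74 → -$1,367.04
  Jan: +$416.74 → -$950.30
  Feb: +$416.74 − $566.70 → -$1,100.26
  Mar: +$416.74 → -$683.52
  Apr: +$416.74 → -$266.78
  May: +$416.74 − $566.70 → -$416.74
  Jun: +$416.74 → $0.00
Lowest trial balance = -$2,467.30 (Aug)
Initial deposit = cushion − low point = $416.74 − (-$2,467.30) = $2,884.04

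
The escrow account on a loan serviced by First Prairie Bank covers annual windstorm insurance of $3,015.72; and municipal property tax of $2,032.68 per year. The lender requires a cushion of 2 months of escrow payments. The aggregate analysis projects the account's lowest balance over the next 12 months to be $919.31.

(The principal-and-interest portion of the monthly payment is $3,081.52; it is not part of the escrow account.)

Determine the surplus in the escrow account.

Windstorm insurance: $3,015.72 annually
Municipal property tax: $2,032.68 annually
Total annual escrow = $3,015.72 + $2,032.68 = $5,048.40
Per month = $5,048.40 / 12 = $420.70
Required cushion = 2 × $420.70 = $841.40
Surplus = $919.31 − $841.40 = $77.91

$77.91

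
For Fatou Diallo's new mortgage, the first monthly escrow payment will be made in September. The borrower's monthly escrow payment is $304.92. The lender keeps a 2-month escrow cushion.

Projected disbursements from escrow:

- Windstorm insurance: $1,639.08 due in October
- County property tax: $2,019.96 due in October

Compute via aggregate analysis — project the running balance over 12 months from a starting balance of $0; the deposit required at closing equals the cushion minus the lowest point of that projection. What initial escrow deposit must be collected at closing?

Cushion = 2 × $304.92 = $609.84
Trial balance (start $0, +$304.92 each month, − disbursements):
  Sep: +$304.92 → $304.92
  Oct: +$304.92 − $3,659.04 → -$3,049.20
  Nov: +$304.92 → -$2,744.28
  Dec: +$304.92 → -$2,439.36
  Jan: +$304.92 → -$2,134.44
  Feb: +$304.92 → -$1,829.52
  Mar: +$304.92 → -$1,524.60
  Apr: +$304.92 → -$1,219.68
  May: +$304.92 → -$914.76
  Jun: +$304.92 → -$609.84
  Jul: +$304.92 → -$304.92
  Aug: +$304.92 → $0.00
Lowest trial balance = -$3,049.20 (Oct)
Initial deposit = cushion − low point = $609.84 − (-$3,049.20) = $3,659.04

$3,659.04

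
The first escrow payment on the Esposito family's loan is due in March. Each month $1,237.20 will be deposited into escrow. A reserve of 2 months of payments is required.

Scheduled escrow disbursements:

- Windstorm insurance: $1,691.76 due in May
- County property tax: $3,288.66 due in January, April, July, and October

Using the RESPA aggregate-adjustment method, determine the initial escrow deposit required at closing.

$4,557.48

Cushion = 2 × $1,237.20 = $2,474.40
Trial balance (start $0, +$1,237.20 each month, − disbursements):
  Mar: +$1,237.20 → $1,237.20
  Apr: +$1,237.20 − $3,288.66 → -$814.26
  May: +$1,237.20 − $1,691.76 → -$1,268.82
  Jun: +$1,237.20 → -$31.62
  Jul: +$1,237.20 − $3,288.66 → -$2,083.08
  Aug: +$1,237.20 → -$845.88
  Sep: +$1,237.20 → $391.32
  Oct: +$1,237.20 − $3,288.66 → -$1,660.14
  Nov: +$1,237.20 → -$422.94
  Dec: +$1,237.20 → $814.26
  Jan: +$1,237.20 − $3,288.66 → -$1,237.20
  Feb: +$1,237.20 → $0.00
Lowest trial balance = -$2,083.08 (Jul)
Initial deposit = cushion − low point = $2,474.40 − (-$2,083.08) = $4,557.48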